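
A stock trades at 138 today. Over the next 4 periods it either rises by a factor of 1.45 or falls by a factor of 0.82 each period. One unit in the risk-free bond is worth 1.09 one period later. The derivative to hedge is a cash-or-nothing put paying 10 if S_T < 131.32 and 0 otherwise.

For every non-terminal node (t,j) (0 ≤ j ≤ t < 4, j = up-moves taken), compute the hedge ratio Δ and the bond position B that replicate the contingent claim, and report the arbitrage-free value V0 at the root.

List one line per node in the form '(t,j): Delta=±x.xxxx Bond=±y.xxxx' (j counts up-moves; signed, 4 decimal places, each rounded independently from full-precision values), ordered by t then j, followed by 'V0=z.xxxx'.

Since d<R<u, set p* = (R−d)/(u−d) = 0.4286; price each node as the discounted p*-expectation of its children.
Terminal values V(4,·): V(4,0)=10.0000, V(4,1)=10.0000, V(4,2)=0.0000, V(4,3)=0.0000, V(4,4)=0.0000
  t=3,j=0: stock 76.0888 → up 110.3287 (V=10.0000), down 62.3928 (V=10.0000). Price 9.1743; hedge Δ=0.0000, bond B=9.1743.
  t=3,j=1: stock 134.5472 → up 195.0935 (V=0.0000), down 110.3287 (V=10.0000). Price 5.2425; hedge Δ=-0.1180, bond B=21.1155.
  t=3,j=2: stock 237.9189 → up 344.9824 (V=0.0000), down 195.0935 (V=0.0000). Price 0.0000; hedge Δ=0.0000, bond B=0.0000.
  t=3,j=3: stock 420.7102 → up 610.0299 (V=0.0000), down 344.9824 (V=0.0000). Price 0.0000; hedge Δ=0.0000, bond B=0.0000.
  t=2,j=0: stock 92.7912 → up 134.5472 (V=5.2425), down 76.0888 (V=9.1743). Price 6.8709; hedge Δ=-0.0673, bond B=13.1119.
  t=2,j=1: stock 164.0820 → up 237.9189 (V=0.0000), down 134.5472 (V=5.2425). Price 2.7483; hedge Δ=-0.0507, bond B=11.0697.
  t=2,j=2: stock 290.1450 → up 420.7102 (V=0.0000), down 237.9189 (V=0.0000). Price 0.0000; hedge Δ=0.0000, bond B=0.0000.
  t=1,j=0: stock 113.1600 → up 164.0820 (V=2.7483), down 92.7912 (V=6.8709). Price 4.6826; hedge Δ=-0.0578, bond B=11.2263.
  t=1,j=1: stock 200.1000 → up 290.1450 (V=0.0000), down 164.0820 (V=2.7483). Price 1.4408; hedge Δ=-0.0218, bond B=5.8033.
  t=0,j=0: stock 138.0000 → up 200.1000 (V=1.4408), down 113.1600 (V=4.6826). Price 3.0214; hedge Δ=-0.0373, bond B=8.1671.
Root portfolio cost Δ·138+B reproduces V0=3.0214.

(0,0): Delta=-0.0373 Bond=8.1671
(1,0): Delta=-0.0578 Bond=11.2263
(1,1): Delta=-0.0218 Bond=5.8033
(2,0): Delta=-0.0673 Bond=13.1119
(2,1): Delta=-0.0507 Bond=11.0697
(2,2): Delta=0.0000 Bond=0.0000
(3,0): Delta=0.0000 Bond=9.1743
(3,1): Delta=-0.1180 Bond=21.1155
(3,2): Delta=0.0000 Bond=0.0000
(3,3): Delta=0.0000 Bond=0.0000
V0=3.0214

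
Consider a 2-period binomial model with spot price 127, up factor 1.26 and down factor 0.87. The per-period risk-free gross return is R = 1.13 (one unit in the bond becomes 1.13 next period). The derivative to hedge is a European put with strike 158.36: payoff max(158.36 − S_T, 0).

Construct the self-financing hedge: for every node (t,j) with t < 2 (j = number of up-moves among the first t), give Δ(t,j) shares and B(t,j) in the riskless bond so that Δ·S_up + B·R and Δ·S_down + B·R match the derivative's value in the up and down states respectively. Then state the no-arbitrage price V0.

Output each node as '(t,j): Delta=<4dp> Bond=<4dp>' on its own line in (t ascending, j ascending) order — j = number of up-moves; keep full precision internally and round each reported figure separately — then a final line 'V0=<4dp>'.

Since d<R<u, set p* = (R−d)/(u−d) = 0.6667; price each node as the discounted p*-expectation of its children.
Payoff layer (t=2): V(2,0)=62.2337, V(2,1)=19.1426, V(2,2)=0.0000
Node (1,0) S=110.4900: V=(p*·19.1426+(1−p*)·62.2337)/1.13=29.6516; Δ=(19.1426−62.2337)/(139.2174−96.1263)=-1.0000; B=V−Δ·S=140.1416
Node (1,1) S=160.0200: V=(p*·0.0000+(1−p*)·19.1426)/1.13=5.6468; Δ=(0.0000−19.1426)/(201.6252−139.2174)=-0.3067; B=V−Δ·S=54.7304
Node (0,0) S=127.0000: V=(p*·5.6468+(1−p*)·29.6516)/1.13=12.0782; Δ=(5.6468−29.6516)/(160.0200−110.4900)=-0.4847; B=V−Δ·S=73.6290
Self-financing check: at every node Δ·S+B equals the discounted successor values.

(0,0): Delta=-0.4847 Bond=73.6290
(1,0): Delta=-1.0000 Bond=140.1416
(1,1): Delta=-0.3067 Bond=54.7304
V0=12.0782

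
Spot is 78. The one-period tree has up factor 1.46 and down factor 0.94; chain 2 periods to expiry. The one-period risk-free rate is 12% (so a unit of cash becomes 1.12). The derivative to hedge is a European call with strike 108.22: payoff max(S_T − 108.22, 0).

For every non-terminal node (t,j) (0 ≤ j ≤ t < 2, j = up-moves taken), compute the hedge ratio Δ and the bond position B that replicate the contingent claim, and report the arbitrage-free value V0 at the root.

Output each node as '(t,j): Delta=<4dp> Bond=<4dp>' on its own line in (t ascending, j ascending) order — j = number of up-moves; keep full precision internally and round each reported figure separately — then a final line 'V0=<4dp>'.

The replicating-portfolio and risk-neutral prices coincide; use p* = (1.12−0.94)/(1.46−0.94) = 0.3462 for the latter.
Terminal payoffs: V(2,0)=0.0000, V(2,1)=0.0000, V(2,2)=58.0448
Node (1,0) S=73.3200: V=(p*·0.0000+(1−p*)·0.0000)/1.12=0.0000; Δ=(0.0000−0.0000)/(107.0472−68.9208)=0.0000; B=V−Δ·S=0.0000
Node (1,1) S=113.8800: V=(p*·58.0448+(1−p*)·0.0000)/1.12=17.9397; Δ=(58.0448−0.0000)/(166.2648−107.0472)=0.9802; B=V−Δ·S=-93.6849
Node (0,0) S=78.0000: V=(p*·17.9397+(1−p*)·0.0000)/1.12=5.5445; Δ=(17.9397−0.0000)/(113.8800−73.3200)=0.4423; B=V−Δ·S=-28.9548
The time-0 hedge costs 5.5445, which is the no-arbitrage price.

(0,0): Delta=0.4423 Bond=-28.9548
(1,0): Delta=0.0000 Bond=0.0000
(1,1): Delta=0.9802 Bond=-93.6849
V0=5.5445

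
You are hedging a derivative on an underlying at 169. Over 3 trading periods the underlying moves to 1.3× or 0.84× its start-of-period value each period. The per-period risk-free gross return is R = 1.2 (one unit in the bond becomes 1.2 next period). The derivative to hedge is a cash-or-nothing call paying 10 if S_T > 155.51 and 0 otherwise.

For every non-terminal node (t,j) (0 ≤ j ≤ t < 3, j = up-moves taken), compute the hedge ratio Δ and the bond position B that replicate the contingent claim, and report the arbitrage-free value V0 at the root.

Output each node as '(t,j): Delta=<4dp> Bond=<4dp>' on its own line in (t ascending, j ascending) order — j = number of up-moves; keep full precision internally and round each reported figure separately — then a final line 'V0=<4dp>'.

(0,0): Delta=0.0304 Bond=-0.0514
(1,0): Delta=0.0999 Bond=-9.9244
(1,1): Delta=0.0179 Bond=2.6780
(2,0): Delta=0.0000 Bond=0.0000
(2,1): Delta=0.1178 Bond=-15.2174
(2,2): Delta=0.0000 Bond=8.3333
V0=5.0855

Since d<R<u, set p* = (R−d)/(u−d) = 0.7826; price each node as the discounted p*-expectation of its children.
Terminal payoffs: V(3,0)=0.0000, V(3,1)=0.0000, V(3,2)=10.0000, V(3,3)=10.0000
(2,0): S=119.2464. Δ = (V_up−V_dn)/(S_up−S_dn) = (0.0000−0.0000)/(155.0203−100.1670) = 0.0000. V = [p*·0.0000 + (1−p*)·0.0000]/1.2 = 0.0000. B = V − Δ·S = 0.0000.
(2,1): S=184.5480. Δ = (V_up−V_dn)/(S_up−S_dn) = (10.0000−0.0000)/(239.9124−155.0203) = 0.1178. V = [p*·10.0000 + (1−p*)·0.0000]/1.2 = 6.5217. B = V − Δ·S = -15.2174.
(2,2): S=285.6100. Δ = (V_up−V_dn)/(S_up−S_dn) = (10.0000−10.0000)/(371.2930−239.9124) = 0.0000. V = [p*·10.0000 + (1−p*)·10.0000]/1.2 = 8.3333. B = V − Δ·S = 8.3333.
(1,0): S=141.9600. Δ = (V_up−V_dn)/(S_up−S_dn) = (6.5217−0.0000)/(184.5480−119.2464) = 0.0999. V = [p*·6.5217 + (1−p*)·0.0000]/1.2 = 4.2533. B = V − Δ·S = -9.9244.
(1,1): S=219.7000. Δ = (V_up−V_dn)/(S_up−S_dn) = (8.3333−6.5217)/(285.6100−184.5480) = 0.0179. V = [p*·8.3333 + (1−p*)·6.5217]/1.2 = 6.6163. B = V − Δ·S = 2.6780.
(0,0): S=169.0000. Δ = (V_up−V_dn)/(S_up−S_dn) = (6.6163−4.2533)/(219.7000−141.9600) = 0.0304. V = [p*·6.6163 + (1−p*)·4.2533]/1.2 = 5.0855. B = V − Δ·S = -0.0514.
Each (Δ,B) replicates both successor values, so the strategy is self-financing and V0 is arbitrage-free.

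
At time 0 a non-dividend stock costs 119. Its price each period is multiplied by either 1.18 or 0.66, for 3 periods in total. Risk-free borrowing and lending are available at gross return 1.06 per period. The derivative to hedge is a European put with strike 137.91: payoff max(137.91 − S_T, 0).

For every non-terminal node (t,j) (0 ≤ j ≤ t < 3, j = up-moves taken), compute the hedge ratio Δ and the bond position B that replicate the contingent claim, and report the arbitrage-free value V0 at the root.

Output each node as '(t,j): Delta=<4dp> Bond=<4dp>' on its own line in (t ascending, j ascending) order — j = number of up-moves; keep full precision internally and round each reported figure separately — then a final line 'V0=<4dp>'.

Since d<R<u, set p* = (R−d)/(u−d) = 0.7692; price each node as the discounted p*-expectation of its children.
Terminal values V(3,·): V(3,0)=103.6980, V(3,1)=76.7430, V(3,2)=28.5509, V(3,3)=0.0000
(2,0): S=51.8364. Δ = (V_up−V_dn)/(S_up−S_dn) = (76.7430−103.6980)/(61.1670−34.2120) = -1.0000. V = [p*·76.7430 + (1−p*)·103.6980]/1.06 = 78.2674. B = V − Δ·S = 130.1038.
(2,1): S=92.6772. Δ = (V_up−V_dn)/(S_up−S_dn) = (28.5509−76.7430)/(109.3591−61.1670) = -1.0000. V = [p*·28.5509 + (1−p*)·76.7430]/1.06 = 37.4266. B = V − Δ·S = 130.1038.
(2,2): S=165.6956. Δ = (V_up−V_dn)/(S_up−S_dn) = (0.0000−28.5509)/(195.5208−109.3591) = -0.3314. V = [p*·0.0000 + (1−p*)·28.5509]/1.06 = 6.2157. B = V − Δ·S = 61.1213.
(1,0): S=78.5400. Δ = (V_up−V_dn)/(S_up−S_dn) = (37.4266−78.2674)/(92.6772−51.8364) = -1.0000. V = [p*·37.4266 + (1−p*)·78.2674]/1.06 = 44.1994. B = V − Δ·S = 122.7394.
(1,1): S=140.4200. Δ = (V_up−V_dn)/(S_up−S_dn) = (6.2157−37.4266)/(165.6956−92.6772) = -0.4274. V = [p*·6.2157 + (1−p*)·37.4266]/1.06 = 12.6587. B = V − Δ·S = 72.6796.
(0,0): S=119.0000. Δ = (V_up−V_dn)/(S_up−S_dn) = (12.6587−44.1994)/(140.4200−78.5400) = -0.5097. V = [p*·12.6587 + (1−p*)·44.1994]/1.06 = 18.8088. B = V − Δ·S = 79.4640.
Root portfolio cost Δ·119+B reproduces V0=18.8088.

(0,0): Delta=-0.5097 Bond=79.4640
(1,0): Delta=-1.0000 Bond=122.7394
(1,1): Delta=-0.4274 Bond=72.6796
(2,0): Delta=-1.0000 Bond=130.1038
(2,1): Delta=-1.0000 Bond=130.1038
(2,2): Delta=-0.3314 Bond=61.1213
V0=18.8088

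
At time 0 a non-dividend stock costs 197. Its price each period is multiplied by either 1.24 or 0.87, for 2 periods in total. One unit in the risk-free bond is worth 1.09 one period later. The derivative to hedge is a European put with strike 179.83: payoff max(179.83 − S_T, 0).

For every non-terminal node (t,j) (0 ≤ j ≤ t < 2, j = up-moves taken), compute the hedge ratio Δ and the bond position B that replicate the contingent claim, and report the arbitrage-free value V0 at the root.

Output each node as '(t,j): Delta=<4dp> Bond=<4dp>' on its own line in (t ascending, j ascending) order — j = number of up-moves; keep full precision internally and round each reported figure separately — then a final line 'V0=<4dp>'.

(0,0): Delta=-0.1568 Bond=35.1308
(1,0): Delta=-0.4844 Bond=94.4549
(1,1): Delta=0.0000 Bond=0.0000
V0=4.2497

Risk-neutral probability p* = (R−d)/(u−d) = (1.09−0.87)/(1.24−0.87) = 0.5946.
Terminal values V(2,·): V(2,0)=30.7207, V(2,1)=0.0000, V(2,2)=0.0000
(1,0): S=171.3900. Δ = (V_up−V_dn)/(S_up−S_dn) = (0.0000−30.7207)/(212.5236−149.1093) = -0.4844. V = [p*·0.0000 + (1−p*)·30.7207]/1.09 = 11.4260. B = V − Δ·S = 94.4549.
(1,1): S=244.2800. Δ = (V_up−V_dn)/(S_up−S_dn) = (0.0000−0.0000)/(302.9072−212.5236) = 0.0000. V = [p*·0.0000 + (1−p*)·0.0000]/1.09 = 0.0000. B = V − Δ·S = 0.0000.
(0,0): S=197.0000. Δ = (V_up−V_dn)/(S_up−S_dn) = (0.0000−11.4260)/(244.2800−171.3900) = -0.1568. V = [p*·0.0000 + (1−p*)·11.4260]/1.09 = 4.2497. B = V − Δ·S = 35.1308.
The time-0 hedge costs 4.2497, which is the no-arbitrage price.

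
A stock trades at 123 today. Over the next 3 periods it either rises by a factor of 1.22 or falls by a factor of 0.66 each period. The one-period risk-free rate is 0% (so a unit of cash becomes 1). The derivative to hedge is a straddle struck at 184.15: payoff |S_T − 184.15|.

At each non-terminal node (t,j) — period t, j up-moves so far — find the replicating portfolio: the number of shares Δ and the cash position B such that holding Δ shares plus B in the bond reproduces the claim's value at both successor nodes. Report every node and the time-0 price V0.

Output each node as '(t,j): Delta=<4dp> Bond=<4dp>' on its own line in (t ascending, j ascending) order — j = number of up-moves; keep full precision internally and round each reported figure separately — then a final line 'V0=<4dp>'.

Since d<R<u, set p* = (R−d)/(u−d) = 0.6071; price each node as the discounted p*-expectation of its children.
Terminal values V(3,·): V(3,0)=148.7880, V(3,1)=118.7839, V(3,2)=63.3217, V(3,3)=39.1993
(2,0): S=53.5788. Δ = (V_up−V_dn)/(S_up−S_dn) = (118.7839−148.7880)/(65.3661−35.3620) = -1.0000. V = [p*·118.7839 + (1−p*)·148.7880]/1 = 130.5712. B = V − Δ·S = 184.1500.
(2,1): S=99.0396. Δ = (V_up−V_dn)/(S_up−S_dn) = (63.3217−118.7839)/(120.8283−65.3661) = -1.0000. V = [p*·63.3217 + (1−p*)·118.7839]/1 = 85.1104. B = V − Δ·S = 184.1500.
(2,2): S=183.0732. Δ = (V_up−V_dn)/(S_up−S_dn) = (39.1993−63.3217)/(223.3493−120.8283) = -0.2353. V = [p*·39.1993 + (1−p*)·63.3217]/1 = 48.6760. B = V − Δ·S = 91.7516.
(1,0): S=81.1800. Δ = (V_up−V_dn)/(S_up−S_dn) = (85.1104−130.5712)/(99.0396−53.5788) = -1.0000. V = [p*·85.1104 + (1−p*)·130.5712]/1 = 102.9700. B = V − Δ·S = 184.1500.
(1,1): S=150.0600. Δ = (V_up−V_dn)/(S_up−S_dn) = (48.6760−85.1104)/(183.0732−99.0396) = -0.4336. V = [p*·48.6760 + (1−p*)·85.1104]/1 = 62.9895. B = V − Δ·S = 128.0510.
(0,0): S=123.0000. Δ = (V_up−V_dn)/(S_up−S_dn) = (62.9895−102.9700)/(150.0600−81.1800) = -0.5804. V = [p*·62.9895 + (1−p*)·102.9700]/1 = 78.6961. B = V − Δ·S = 150.0899.
Each (Δ,B) replicates both successor values, so the strategy is self-financing and V0 is arbitrage-free.

(0,0): Delta=-0.5804 Bond=150.0899
(1,0): Delta=-1.0000 Bond=184.1500
(1,1): Delta=-0.4336 Bond=128.0510
(2,0): Delta=-1.0000 Bond=184.1500
(2,1): Delta=-1.0000 Bond=184.1500
(2,2): Delta=-0.2353 Bond=91.7516
V0=78.6961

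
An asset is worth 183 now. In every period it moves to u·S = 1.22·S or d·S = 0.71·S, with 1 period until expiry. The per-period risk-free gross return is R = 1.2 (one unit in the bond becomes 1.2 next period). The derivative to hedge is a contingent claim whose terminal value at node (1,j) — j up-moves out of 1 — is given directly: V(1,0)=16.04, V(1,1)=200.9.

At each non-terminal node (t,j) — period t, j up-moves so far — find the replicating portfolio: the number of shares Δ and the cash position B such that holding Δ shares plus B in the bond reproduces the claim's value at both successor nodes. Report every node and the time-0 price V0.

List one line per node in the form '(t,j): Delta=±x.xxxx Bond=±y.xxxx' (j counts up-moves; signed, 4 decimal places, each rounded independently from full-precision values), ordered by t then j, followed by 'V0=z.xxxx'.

Under the risk-neutral measure, an up-move has probability p* = (R−d)/(u−d) = 0.9608 and values discount at R = 1.2.
Payoff layer (t=1): V(1,0)=16.0400, V(1,1)=200.9000
Node (0,0) S=183.0000: V=(p*·200.9000+(1−p*)·16.0400)/1.2=161.3755; Δ=(200.9000−16.0400)/(223.2600−129.9300)=1.9807; B=V−Δ·S=-201.0951
Self-financing check: at every node Δ·S+B equals the discounted successor values.

(0,0): Delta=1.9807 Bond=-201.0951
V0=161.3755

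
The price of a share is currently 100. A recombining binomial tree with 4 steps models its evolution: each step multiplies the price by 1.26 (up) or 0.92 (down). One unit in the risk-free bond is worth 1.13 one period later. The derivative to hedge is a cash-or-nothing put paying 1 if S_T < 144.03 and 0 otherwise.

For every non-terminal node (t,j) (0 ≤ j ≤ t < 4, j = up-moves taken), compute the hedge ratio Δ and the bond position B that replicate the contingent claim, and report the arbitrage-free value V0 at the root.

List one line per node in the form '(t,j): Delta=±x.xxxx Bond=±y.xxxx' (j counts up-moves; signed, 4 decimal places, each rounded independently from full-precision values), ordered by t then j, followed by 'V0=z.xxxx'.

(0,0): Delta=-0.0089 Bond=1.1950
(1,0): Delta=-0.0096 Bond=1.4085
(1,1): Delta=-0.0086 Bond=1.3144
(2,0): Delta=0.0000 Bond=0.7831
(2,1): Delta=-0.0139 Bond=2.0920
(2,2): Delta=-0.0063 Bond=1.1097
(3,0): Delta=0.0000 Bond=0.8850
(3,1): Delta=0.0000 Bond=0.8850
(3,2): Delta=-0.0201 Bond=3.2795
(3,3): Delta=0.0000 Bond=0.0000
V0=0.3030

No-arbitrage ⇒ martingale measure with p* = (R−d)/(u−d) = 0.6176.
Terminal payoffs: V(4,0)=1.0000, V(4,1)=1.0000, V(4,2)=1.0000, V(4,3)=0.0000, V(4,4)=0.0000
Node (3,0) S=77.8688: V=(p*·1.0000+(1−p*)·1.0000)/1.13=0.8850; Δ=(1.0000−1.0000)/(98.1147−71.6393)=0.0000; B=V−Δ·S=0.8850
Node (3,1) S=106.6464: V=(p*·1.0000+(1−p*)·1.0000)/1.13=0.8850; Δ=(1.0000−1.0000)/(134.3745−98.1147)=0.0000; B=V−Δ·S=0.8850
Node (3,2) S=146.0592: V=(p*·0.0000+(1−p*)·1.0000)/1.13=0.3384; Δ=(0.0000−1.0000)/(184.0346−134.3745)=-0.0201; B=V−Δ·S=3.2795
Node (3,3) S=200.0376: V=(p*·0.0000+(1−p*)·0.0000)/1.13=0.0000; Δ=(0.0000−0.0000)/(252.0474−184.0346)=0.0000; B=V−Δ·S=0.0000
Node (2,0) S=84.6400: V=(p*·0.8850+(1−p*)·0.8850)/1.13=0.7831; Δ=(0.8850−0.8850)/(106.6464−77.8688)=0.0000; B=V−Δ·S=0.7831
Node (2,1) S=115.9200: V=(p*·0.3384+(1−p*)·0.8850)/1.13=0.4844; Δ=(0.3384−0.8850)/(146.0592−106.6464)=-0.0139; B=V−Δ·S=2.0920
Node (2,2) S=158.7600: V=(p*·0.0000+(1−p*)·0.3384)/1.13=0.1145; Δ=(0.0000−0.3384)/(200.0376−146.0592)=-0.0063; B=V−Δ·S=1.1097
Node (1,0) S=92.0000: V=(p*·0.4844+(1−p*)·0.7831)/1.13=0.5298; Δ=(0.4844−0.7831)/(115.9200−84.6400)=-0.0096; B=V−Δ·S=1.4085
Node (1,1) S=126.0000: V=(p*·0.1145+(1−p*)·0.4844)/1.13=0.2265; Δ=(0.1145−0.4844)/(158.7600−115.9200)=-0.0086; B=V−Δ·S=1.3144
Node (0,0) S=100.0000: V=(p*·0.2265+(1−p*)·0.5298)/1.13=0.3030; Δ=(0.2265−0.5298)/(126.0000−92.0000)=-0.0089; B=V−Δ·S=1.1950
The time-0 hedge costs 0.3030, which is the no-arbitrage price.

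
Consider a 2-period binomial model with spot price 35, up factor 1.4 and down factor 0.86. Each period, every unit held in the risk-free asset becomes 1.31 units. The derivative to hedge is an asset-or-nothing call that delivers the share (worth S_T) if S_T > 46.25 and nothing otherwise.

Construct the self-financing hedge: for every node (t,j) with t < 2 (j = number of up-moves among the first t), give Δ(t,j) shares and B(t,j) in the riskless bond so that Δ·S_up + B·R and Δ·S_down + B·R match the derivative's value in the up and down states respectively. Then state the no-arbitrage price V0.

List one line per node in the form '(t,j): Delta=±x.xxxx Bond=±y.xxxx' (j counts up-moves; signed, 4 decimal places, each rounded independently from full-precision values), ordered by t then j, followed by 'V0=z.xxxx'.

(0,0): Delta=2.3089 Bond=-53.0524
(1,0): Delta=0.0000 Bond=0.0000
(1,1): Delta=2.5926 Bond=-83.3984
V0=27.7600

Under the risk-neutral measure, an up-move has probability p* = (R−d)/(u−d) = 0.8333 and values discount at R = 1.31.
Payoff layer (t=2): V(2,0)=0.0000, V(2,1)=0.0000, V(2,2)=68.6000
Node (1,0) S=30.1000: V=(p*·0.0000+(1−p*)·0.0000)/1.31=0.0000; Δ=(0.0000−0.0000)/(42.1400−25.8860)=0.0000; B=V−Δ·S=0.0000
Node (1,1) S=49.0000: V=(p*·68.6000+(1−p*)·0.0000)/1.31=43.6387; Δ=(68.6000−0.0000)/(68.6000−42.1400)=2.5926; B=V−Δ·S=-83.3984
Node (0,0) S=35.0000: V=(p*·43.6387+(1−p*)·0.0000)/1.31=27.7600; Δ=(43.6387−0.0000)/(49.0000−30.1000)=2.3089; B=V−Δ·S=-53.0524
The time-0 hedge costs 27.7600, which is the no-arbitrage price.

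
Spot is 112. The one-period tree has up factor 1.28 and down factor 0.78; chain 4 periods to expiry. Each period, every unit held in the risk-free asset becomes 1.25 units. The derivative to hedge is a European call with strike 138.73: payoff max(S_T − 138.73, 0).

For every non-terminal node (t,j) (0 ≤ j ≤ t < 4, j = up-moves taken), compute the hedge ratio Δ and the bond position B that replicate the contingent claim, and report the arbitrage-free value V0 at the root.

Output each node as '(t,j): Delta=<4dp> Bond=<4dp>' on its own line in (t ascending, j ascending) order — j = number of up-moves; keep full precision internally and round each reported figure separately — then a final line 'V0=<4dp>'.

(0,0): Delta=0.9565 Bond=-51.7171
(1,0): Delta=0.5758 Bond=-31.3897
(1,1): Delta=0.9713 Bond=-66.7691
(2,0): Delta=0.0000 Bond=0.0000
(2,1): Delta=0.5982 Bond=-41.7417
(2,2): Delta=0.9858 Bond=-86.1243
(3,0): Delta=0.0000 Bond=0.0000
(3,1): Delta=0.0000 Bond=0.0000
(3,2): Delta=0.6215 Bond=-55.5075
(3,3): Delta=1.0000 Bond=-110.9840
V0=55.4120

Risk-neutral probability p* = (R−d)/(u−d) = (1.25−0.78)/(1.28−0.78) = 0.9400.
Payoff layer (t=4): V(4,0)=0.0000, V(4,1)=0.0000, V(4,2)=0.0000, V(4,3)=44.4772, V(4,4)=161.9177
  t=3,j=0: stock 53.1498 → up 68.0318 (V=0.0000), down 41.4569 (V=0.0000). Price 0.0000; hedge Δ=0.0000, bond B=0.0000.
  t=3,j=1: stock 87.2202 → up 111.6419 (V=0.0000), down 68.0318 (V=0.0000). Price 0.0000; hedge Δ=0.0000, bond B=0.0000.
  t=3,j=2: stock 143.1306 → up 183.2072 (V=44.4772), down 111.6419 (V=0.0000). Price 33.4469; hedge Δ=0.6215, bond B=-55.5075.
  t=3,j=3: stock 234.8810 → up 300.6477 (V=161.9177), down 183.2072 (V=44.4772). Price 123.8970; hedge Δ=1.0000, bond B=-110.9840.
  t=2,j=0: stock 68.1408 → up 87.2202 (V=0.0000), down 53.1498 (V=0.0000). Price 0.0000; hedge Δ=0.0000, bond B=0.0000.
  t=2,j=1: stock 111.8208 → up 143.1306 (V=33.4469), down 87.2202 (V=0.0000). Price 25.1520; hedge Δ=0.5982, bond B=-41.7417.
  t=2,j=2: stock 183.5008 → up 234.8810 (V=123.8970), down 143.1306 (V=33.4469). Price 94.7760; hedge Δ=0.9858, bond B=-86.1243.
  t=1,j=0: stock 87.3600 → up 111.8208 (V=25.1520), down 68.1408 (V=0.0000). Price 18.9143; hedge Δ=0.5758, bond B=-31.3897.
  t=1,j=1: stock 143.3600 → up 183.5008 (V=94.7760), down 111.8208 (V=25.1520). Price 72.4789; hedge Δ=0.9713, bond B=-66.7691.
  t=0,j=0: stock 112.0000 → up 143.3600 (V=72.4789), down 87.3600 (V=18.9143). Price 55.4120; hedge Δ=0.9565, bond B=-51.7171.
Each (Δ,B) replicates both successor values, so the strategy is self-financing and V0 is arbitrage-free.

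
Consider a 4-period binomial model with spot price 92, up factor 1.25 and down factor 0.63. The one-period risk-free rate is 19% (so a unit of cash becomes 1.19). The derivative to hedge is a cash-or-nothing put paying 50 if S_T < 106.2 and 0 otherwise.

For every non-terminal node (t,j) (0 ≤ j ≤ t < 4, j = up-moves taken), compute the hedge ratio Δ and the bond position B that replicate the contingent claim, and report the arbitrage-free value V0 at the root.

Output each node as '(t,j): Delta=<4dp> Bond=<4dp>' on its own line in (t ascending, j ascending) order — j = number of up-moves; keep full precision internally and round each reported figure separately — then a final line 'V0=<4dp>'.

No-arbitrage ⇒ martingale measure with p* = (R−d)/(u−d) = 0.9032.
Terminal payoffs: V(4,0)=50.0000, V(4,1)=50.0000, V(4,2)=50.0000, V(4,3)=0.0000, V(4,4)=0.0000
(3,0): S=23.0043. Δ = (V_up−V_dn)/(S_up−S_dn) = (50.0000−50.0000)/(28.7554−14.4927) = 0.0000. V = [p*·50.0000 + (1−p*)·50.0000]/1.19 = 42.0168. B = V − Δ·S = 42.0168.
(3,1): S=45.6435. Δ = (V_up−V_dn)/(S_up−S_dn) = (50.0000−50.0000)/(57.0544−28.7554) = 0.0000. V = [p*·50.0000 + (1−p*)·50.0000]/1.19 = 42.0168. B = V − Δ·S = 42.0168.
(3,2): S=90.5625. Δ = (V_up−V_dn)/(S_up−S_dn) = (0.0000−50.0000)/(113.2031−57.0544) = -0.8905. V = [p*·0.0000 + (1−p*)·50.0000]/1.19 = 4.0661. B = V − Δ·S = 84.7113.
(3,3): S=179.6875. Δ = (V_up−V_dn)/(S_up−S_dn) = (0.0000−0.0000)/(224.6094−113.2031) = 0.0000. V = [p*·0.0000 + (1−p*)·0.0000]/1.19 = 0.0000. B = V − Δ·S = 0.0000.
(2,0): S=36.5148. Δ = (V_up−V_dn)/(S_up−S_dn) = (42.0168−42.0168)/(45.6435−23.0043) = 0.0000. V = [p*·42.0168 + (1−p*)·42.0168]/1.19 = 35.3082. B = V − Δ·S = 35.3082.
(2,1): S=72.4500. Δ = (V_up−V_dn)/(S_up−S_dn) = (4.0661−42.0168)/(90.5625−45.6435) = -0.8449. V = [p*·4.0661 + (1−p*)·42.0168]/1.19 = 6.5032. B = V − Δ·S = 67.7139.
(2,2): S=143.7500. Δ = (V_up−V_dn)/(S_up−S_dn) = (0.0000−4.0661)/(179.6875−90.5625) = -0.0456. V = [p*·0.0000 + (1−p*)·4.0661]/1.19 = 0.3307. B = V − Δ·S = 6.8890.
(1,0): S=57.9600. Δ = (V_up−V_dn)/(S_up−S_dn) = (6.5032−35.3082)/(72.4500−36.5148) = -0.8016. V = [p*·6.5032 + (1−p*)·35.3082]/1.19 = 7.8074. B = V − Δ·S = 54.2671.
(1,1): S=115.0000. Δ = (V_up−V_dn)/(S_up−S_dn) = (0.3307−6.5032)/(143.7500−72.4500) = -0.0866. V = [p*·0.3307 + (1−p*)·6.5032]/1.19 = 0.7798. B = V − Δ·S = 10.7355.
(0,0): S=92.0000. Δ = (V_up−V_dn)/(S_up−S_dn) = (0.7798−7.8074)/(115.0000−57.9600) = -0.1232. V = [p*·0.7798 + (1−p*)·7.8074]/1.19 = 1.2268. B = V − Δ·S = 12.5616.
Each (Δ,B) replicates both successor values, so the strategy is self-financing and V0 is arbitrage-free.

(0,0): Delta=-0.1232 Bond=12.5616
(1,0): Delta=-0.8016 Bond=54.2671
(1,1): Delta=-0.0866 Bond=10.7355
(2,0): Delta=0.0000 Bond=35.3082
(2,1): Delta=-0.8449 Bond=67.7139
(2,2): Delta=-0.0456 Bond=6.8890
(3,0): Delta=0.0000 Bond=42.0168
(3,1): Delta=0.0000 Bond=42.0168
(3,2): Delta=-0.8905 Bond=84.7113
(3,3): Delta=0.0000 Bond=0.0000
V0=1.2268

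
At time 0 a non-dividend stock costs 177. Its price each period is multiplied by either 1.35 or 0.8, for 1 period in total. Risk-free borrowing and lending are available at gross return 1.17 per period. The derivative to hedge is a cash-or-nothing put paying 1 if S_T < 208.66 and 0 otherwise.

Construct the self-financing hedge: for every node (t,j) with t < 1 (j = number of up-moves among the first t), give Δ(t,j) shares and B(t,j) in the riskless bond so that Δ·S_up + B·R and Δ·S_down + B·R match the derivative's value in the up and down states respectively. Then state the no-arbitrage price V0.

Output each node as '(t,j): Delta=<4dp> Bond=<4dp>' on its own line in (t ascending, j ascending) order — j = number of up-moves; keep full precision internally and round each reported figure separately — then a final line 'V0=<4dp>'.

Under the risk-neutral measure, an up-move has probability p* = (R−d)/(u−d) = 0.6727 and values discount at R = 1.17.
Terminal values V(1,·): V(1,0)=1.0000, V(1,1)=0.0000
Node (0,0) S=177.0000: V=(p*·0.0000+(1−p*)·1.0000)/1.17=0.2797; Δ=(0.0000−1.0000)/(238.9500−141.6000)=-0.0103; B=V−Δ·S=2.0979
Root portfolio cost Δ·177+B reproduces V0=0.2797.

(0,0): Delta=-0.0103 Bond=2.0979
V0=0.2797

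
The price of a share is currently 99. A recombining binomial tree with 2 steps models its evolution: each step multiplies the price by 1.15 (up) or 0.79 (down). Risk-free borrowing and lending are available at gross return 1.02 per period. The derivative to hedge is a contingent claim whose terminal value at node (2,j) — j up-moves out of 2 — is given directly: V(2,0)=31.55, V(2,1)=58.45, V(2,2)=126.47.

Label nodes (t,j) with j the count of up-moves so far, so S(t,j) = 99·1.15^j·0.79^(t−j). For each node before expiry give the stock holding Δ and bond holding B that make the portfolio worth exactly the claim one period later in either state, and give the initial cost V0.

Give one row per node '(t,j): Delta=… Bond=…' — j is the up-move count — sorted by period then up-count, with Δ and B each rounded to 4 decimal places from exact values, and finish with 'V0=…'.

Risk-neutral probability p* = (R−d)/(u−d) = (1.02−0.79)/(1.15−0.79) = 0.6389.
At expiry t=2: V(2,0)=31.5500, V(2,1)=58.4500, V(2,2)=126.4700
  t=1,j=0: stock 78.2100 → up 89.9415 (V=58.4500), down 61.7859 (V=31.5500). Price 47.7805; hedge Δ=0.9554, bond B=-26.9417.
  t=1,j=1: stock 113.8500 → up 130.9275 (V=126.4700), down 89.9415 (V=58.4500). Price 99.9090; hedge Δ=1.6596, bond B=-89.0354.
  t=0,j=0: stock 99.0000 → up 113.8500 (V=99.9090), down 78.2100 (V=47.7805). Price 79.4949; hedge Δ=1.4626, bond B=-65.3066.
The time-0 hedge costs 79.4949, which is the no-arbitrage price.

(0,0): Delta=1.4626 Bond=-65.3066
(1,0): Delta=0.9554 Bond=-26.9417
(1,1): Delta=1.6596 Bond=-89.0354
V0=79.4949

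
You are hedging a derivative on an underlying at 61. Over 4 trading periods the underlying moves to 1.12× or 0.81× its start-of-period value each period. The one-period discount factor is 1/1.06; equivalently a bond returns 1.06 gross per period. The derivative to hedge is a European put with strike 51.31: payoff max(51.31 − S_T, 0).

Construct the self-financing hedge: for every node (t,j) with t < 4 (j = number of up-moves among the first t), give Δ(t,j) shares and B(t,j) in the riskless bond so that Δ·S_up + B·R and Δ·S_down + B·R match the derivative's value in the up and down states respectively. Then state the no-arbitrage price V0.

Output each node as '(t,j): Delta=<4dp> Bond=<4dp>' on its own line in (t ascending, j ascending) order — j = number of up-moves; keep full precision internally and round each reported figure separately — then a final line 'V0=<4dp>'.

The replicating-portfolio and risk-neutral prices coincide; use p* = (1.06−0.81)/(1.12−0.81) = 0.8065 for the latter.
Payoff layer (t=4): V(4,0)=25.0515, V(4,1)=15.0020, V(4,2)=1.1063, V(4,3)=0.0000, V(4,4)=0.0000
Node (3,0) S=32.4179: V=(p*·15.0020+(1−p*)·25.0515)/1.06=15.9878; Δ=(15.0020−25.0515)/(36.3080−26.2585)=-1.0000; B=V−Δ·S=48.4057
Node (3,1) S=44.8248: V=(p*·1.1063+(1−p*)·15.0020)/1.06=3.5809; Δ=(1.1063−15.0020)/(50.2037−36.3080)=-1.0000; B=V−Δ·S=48.4057
Node (3,2) S=61.9799: V=(p*·0.0000+(1−p*)·1.1063)/1.06=0.2020; Δ=(0.0000−1.1063)/(69.4175−50.2037)=-0.0576; B=V−Δ·S=3.7706
Node (3,3) S=85.7006: V=(p*·0.0000+(1−p*)·0.0000)/1.06=0.0000; Δ=(0.0000−0.0000)/(95.9847−69.4175)=0.0000; B=V−Δ·S=0.0000
Node (2,0) S=40.0221: V=(p*·3.5809+(1−p*)·15.9878)/1.06=5.6436; Δ=(3.5809−15.9878)/(44.8248−32.4179)=-1.0000; B=V−Δ·S=45.6657
Node (2,1) S=55.3392: V=(p*·0.2020+(1−p*)·3.5809)/1.06=0.8075; Δ=(0.2020−3.5809)/(61.9799−44.8248)=-0.1970; B=V−Δ·S=11.7072
Node (2,2) S=76.5184: V=(p*·0.0000+(1−p*)·0.2020)/1.06=0.0369; Δ=(0.0000−0.2020)/(85.7006−61.9799)=-0.0085; B=V−Δ·S=0.6885
Node (1,0) S=49.4100: V=(p*·0.8075+(1−p*)·5.6436)/1.06=1.6449; Δ=(0.8075−5.6436)/(55.3392−40.0221)=-0.3157; B=V−Δ·S=17.2451
Node (1,1) S=68.3200: V=(p*·0.0369+(1−p*)·0.8075)/1.06=0.1755; Δ=(0.0369−0.8075)/(76.5184−55.3392)=-0.0364; B=V−Δ·S=2.6615
Node (0,0) S=61.0000: V=(p*·0.1755+(1−p*)·1.6449)/1.06=0.4339; Δ=(0.1755−1.6449)/(68.3200−49.4100)=-0.0777; B=V−Δ·S=5.1737
Check: Δ(0,0)·S0 + B(0,0) = 0.4339 = V0.

(0,0): Delta=-0.0777 Bond=5.1737
(1,0): Delta=-0.3157 Bond=17.2451
(1,1): Delta=-0.0364 Bond=2.6615
(2,0): Delta=-1.0000 Bond=45.6657
(2,1): Delta=-0.1970 Bond=11.7072
(2,2): Delta=-0.0085 Bond=0.6885
(3,0): Delta=-1.0000 Bond=48.4057
(3,1): Delta=-1.0000 Bond=48.4057
(3,2): Delta=-0.0576 Bond=3.7706
(3,3): Delta=0.0000 Bond=0.0000
V0=0.4339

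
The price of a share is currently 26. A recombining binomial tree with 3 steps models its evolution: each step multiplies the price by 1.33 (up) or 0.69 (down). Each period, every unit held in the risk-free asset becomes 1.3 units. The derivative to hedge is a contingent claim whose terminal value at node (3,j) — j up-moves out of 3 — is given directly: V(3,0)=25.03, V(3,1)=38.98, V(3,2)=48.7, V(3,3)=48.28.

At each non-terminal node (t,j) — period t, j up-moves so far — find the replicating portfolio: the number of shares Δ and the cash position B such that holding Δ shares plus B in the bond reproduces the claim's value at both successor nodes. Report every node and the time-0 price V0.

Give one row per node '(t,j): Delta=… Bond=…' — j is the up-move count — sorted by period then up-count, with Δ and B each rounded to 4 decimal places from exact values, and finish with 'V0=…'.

(0,0): Delta=0.0184 Bond=21.4936
(1,0): Delta=0.6645 Bond=16.3509
(1,1): Delta=0.0019 Bond=28.5117
(2,0): Delta=1.7609 Bond=7.6847
(2,1): Delta=0.6365 Bond=21.9236
(2,2): Delta=-0.0143 Bond=37.8099
V0=21.9722

No-arbitrage ⇒ martingale measure with p* = (R−d)/(u−d) = 0.9531.
Terminal payoffs: V(3,0)=25.0300, V(3,1)=38.9800, V(3,2)=48.7000, V(3,3)=48.2800
  t=2,j=0: stock 12.3786 → up 16.4635 (V=38.9800), down 8.5412 (V=25.0300). Price 29.4816; hedge Δ=1.7609, bond B=7.6847.
  t=2,j=1: stock 23.8602 → up 31.7341 (V=48.7000), down 16.4635 (V=38.9800). Price 37.1111; hedge Δ=0.6365, bond B=21.9236.
  t=2,j=2: stock 45.9914 → up 61.1686 (V=48.2800), down 31.7341 (V=48.7000). Price 37.1536; hedge Δ=-0.0143, bond B=37.8099.
  t=1,j=0: stock 17.9400 → up 23.8602 (V=37.1111), down 12.3786 (V=29.4816). Price 28.2719; hedge Δ=0.6645, bond B=16.3509.
  t=1,j=1: stock 34.5800 → up 45.9914 (V=37.1536), down 23.8602 (V=37.1111). Price 28.5782; hedge Δ=0.0019, bond B=28.5117.
  t=0,j=0: stock 26.0000 → up 34.5800 (V=28.5782), down 17.9400 (V=28.2719). Price 21.9722; hedge Δ=0.0184, bond B=21.4936.
Root portfolio cost Δ·26+B reproduces V0=21.9722.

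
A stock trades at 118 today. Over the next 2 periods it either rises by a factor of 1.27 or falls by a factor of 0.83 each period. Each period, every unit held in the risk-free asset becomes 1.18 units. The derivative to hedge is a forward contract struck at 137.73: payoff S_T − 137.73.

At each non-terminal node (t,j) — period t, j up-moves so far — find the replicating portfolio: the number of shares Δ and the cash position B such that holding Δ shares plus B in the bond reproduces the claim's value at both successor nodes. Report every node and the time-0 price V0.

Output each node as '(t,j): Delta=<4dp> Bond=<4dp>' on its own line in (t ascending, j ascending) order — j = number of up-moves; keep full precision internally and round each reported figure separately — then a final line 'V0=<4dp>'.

(0,0): Delta=1.0000 Bond=-98.9155
(1,0): Delta=1.0000 Bond=-116.7203
(1,1): Delta=1.0000 Bond=-116.7203
V0=19.0845

Under the risk-neutral measure, an up-move has probability p* = (R−d)/(u−d) = 0.7955 and values discount at R = 1.18.
Terminal values V(2,·): V(2,0)=-56.4398, V(2,1)=-13.3462, V(2,2)=52.5922
  t=1,j=0: stock 97.9400 → up 124.3838 (V=-13.3462), down 81.2902 (V=-56.4398). Price -18.7803; hedge Δ=1.0000, bond B=-116.7203.
  t=1,j=1: stock 149.8600 → up 190.3222 (V=52.5922), down 124.3838 (V=-13.3462). Price 33.1397; hedge Δ=1.0000, bond B=-116.7203.
  t=0,j=0: stock 118.0000 → up 149.8600 (V=33.1397), down 97.9400 (V=-18.7803). Price 19.0845; hedge Δ=1.0000, bond B=-98.9155.
Check: Δ(0,0)·S0 + B(0,0) = 19.0845 = V0.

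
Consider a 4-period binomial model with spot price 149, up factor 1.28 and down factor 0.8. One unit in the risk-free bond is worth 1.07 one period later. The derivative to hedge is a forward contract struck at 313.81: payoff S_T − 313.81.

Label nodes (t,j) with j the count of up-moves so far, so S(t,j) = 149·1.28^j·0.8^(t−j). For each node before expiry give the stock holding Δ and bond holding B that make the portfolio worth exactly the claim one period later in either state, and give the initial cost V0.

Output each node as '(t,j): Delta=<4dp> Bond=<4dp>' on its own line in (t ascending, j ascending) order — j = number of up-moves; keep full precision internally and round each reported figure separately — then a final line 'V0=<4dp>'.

(0,0): Delta=1.0000 Bond=-239.4041
(1,0): Delta=1.0000 Bond=-256.1624
(1,1): Delta=1.0000 Bond=-256.1624
(2,0): Delta=1.0000 Bond=-274.0938
(2,1): Delta=1.0000 Bond=-274.0938
(2,2): Delta=1.0000 Bond=-274.0938
(3,0): Delta=1.0000 Bond=-293.2804
(3,1): Delta=1.0000 Bond=-293.2804
(3,2): Delta=1.0000 Bond=-293.2804
(3,3): Delta=1.0000 Bond=-293.2804
V0=-90.4041

Risk-neutral probability p* = (R−d)/(u−d) = (1.07−0.8)/(1.28−0.8) = 0.5625.
Terminal payoffs: V(4,0)=-252.7796, V(4,1)=-216.1614, V(4,2)=-157.5722, V(4,3)=-63.8295, V(4,4)=86.1588
Node (3,0) S=76.2880: V=(p*·-216.1614+(1−p*)·-252.7796)/1.07=-216.9924; Δ=(-216.1614−-252.7796)/(97.6486−61.0304)=1.0000; B=V−Δ·S=-293.2804
Node (3,1) S=122.0608: V=(p*·-157.5722+(1−p*)·-216.1614)/1.07=-171.2196; Δ=(-157.5722−-216.1614)/(156.2378−97.6486)=1.0000; B=V−Δ·S=-293.2804
Node (3,2) S=195.2973: V=(p*·-63.8295+(1−p*)·-157.5722)/1.07=-97.9831; Δ=(-63.8295−-157.5722)/(249.9805−156.2378)=1.0000; B=V−Δ·S=-293.2804
Node (3,3) S=312.4756: V=(p*·86.1588+(1−p*)·-63.8295)/1.07=19.1953; Δ=(86.1588−-63.8295)/(399.9688−249.9805)=1.0000; B=V−Δ·S=-293.2804
Node (2,0) S=95.3600: V=(p*·-171.2196+(1−p*)·-216.9924)/1.07=-178.7338; Δ=(-171.2196−-216.9924)/(122.0608−76.2880)=1.0000; B=V−Δ·S=-274.0938
Node (2,1) S=152.5760: V=(p*·-97.9831+(1−p*)·-171.2196)/1.07=-121.5178; Δ=(-97.9831−-171.2196)/(195.2973−122.0608)=1.0000; B=V−Δ·S=-274.0938
Node (2,2) S=244.1216: V=(p*·19.1953+(1−p*)·-97.9831)/1.07=-29.9722; Δ=(19.1953−-97.9831)/(312.4756−195.2973)=1.0000; B=V−Δ·S=-274.0938
Node (1,0) S=119.2000: V=(p*·-121.5178+(1−p*)·-178.7338)/1.07=-136.9624; Δ=(-121.5178−-178.7338)/(152.5760−95.3600)=1.0000; B=V−Δ·S=-256.1624
Node (1,1) S=190.7200: V=(p*·-29.9722+(1−p*)·-121.5178)/1.07=-65.4424; Δ=(-29.9722−-121.5178)/(244.1216−152.5760)=1.0000; B=V−Δ·S=-256.1624
Node (0,0) S=149.0000: V=(p*·-65.4424+(1−p*)·-136.9624)/1.07=-90.4041; Δ=(-65.4424−-136.9624)/(190.7200−119.2000)=1.0000; B=V−Δ·S=-239.4041
Root portfolio cost Δ·149+B reproduces V0=-90.4041.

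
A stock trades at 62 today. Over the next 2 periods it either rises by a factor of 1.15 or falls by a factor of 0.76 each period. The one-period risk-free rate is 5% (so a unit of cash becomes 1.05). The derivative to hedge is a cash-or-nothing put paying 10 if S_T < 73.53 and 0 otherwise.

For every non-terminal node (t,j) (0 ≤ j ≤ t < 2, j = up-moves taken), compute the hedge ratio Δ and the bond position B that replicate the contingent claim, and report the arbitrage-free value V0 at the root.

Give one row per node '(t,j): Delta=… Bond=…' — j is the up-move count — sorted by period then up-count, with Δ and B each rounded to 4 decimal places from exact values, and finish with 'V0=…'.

Risk-neutral probability p* = (R−d)/(u−d) = (1.05−0.76)/(1.15−0.76) = 0.7436.
Payoff layer (t=2): V(2,0)=10.0000, V(2,1)=10.0000, V(2,2)=0.0000
(1,0): S=47.1200. Δ = (V_up−V_dn)/(S_up−S_dn) = (10.0000−10.0000)/(54.1880−35.8112) = 0.0000. V = [p*·10.0000 + (1−p*)·10.0000]/1.05 = 9.5238. B = V − Δ·S = 9.5238.
(1,1): S=71.3000. Δ = (V_up−V_dn)/(S_up−S_dn) = (0.0000−10.0000)/(81.9950−54.1880) = -0.3596. V = [p*·0.0000 + (1−p*)·10.0000]/1.05 = 2.4420. B = V − Δ·S = 28.0830.
(0,0): S=62.0000. Δ = (V_up−V_dn)/(S_up−S_dn) = (2.4420−9.5238)/(71.3000−47.1200) = -0.2929. V = [p*·2.4420 + (1−p*)·9.5238]/1.05 = 4.0551. B = V − Δ·S = 22.2136.
The time-0 hedge costs 4.0551, which is the no-arbitrage price.

(0,0): Delta=-0.2929 Bond=22.2136
(1,0): Delta=0.0000 Bond=9.5238
(1,1): Delta=-0.3596 Bond=28.0830
V0=4.0551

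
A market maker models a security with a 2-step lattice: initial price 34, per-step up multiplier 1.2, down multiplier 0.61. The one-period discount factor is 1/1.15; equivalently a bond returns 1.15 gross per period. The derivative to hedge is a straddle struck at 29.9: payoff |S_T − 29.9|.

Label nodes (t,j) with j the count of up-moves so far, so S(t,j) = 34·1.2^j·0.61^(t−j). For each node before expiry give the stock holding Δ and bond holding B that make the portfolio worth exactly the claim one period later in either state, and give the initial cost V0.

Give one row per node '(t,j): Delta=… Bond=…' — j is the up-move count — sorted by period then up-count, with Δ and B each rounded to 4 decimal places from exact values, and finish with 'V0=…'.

Under the risk-neutral measure, an up-move has probability p* = (R−d)/(u−d) = 0.9153 and values discount at R = 1.15.
At expiry t=2: V(2,0)=17.2486, V(2,1)=5.0120, V(2,2)=19.0600
Node (1,0) S=20.7400: V=(p*·5.0120+(1−p*)·17.2486)/1.15=5.2600; Δ=(5.0120−17.2486)/(24.8880−12.6514)=-1.0000; B=V−Δ·S=26.0000
Node (1,1) S=40.8000: V=(p*·19.0600+(1−p*)·5.0120)/1.15=15.5387; Δ=(19.0600−5.0120)/(48.9600−24.8880)=0.5836; B=V−Δ·S=-8.2715
Node (0,0) S=34.0000: V=(p*·15.5387+(1−p*)·5.2600)/1.15=12.7544; Δ=(15.5387−5.2600)/(40.8000−20.7400)=0.5124; B=V−Δ·S=-4.6671
Root portfolio cost Δ·34+B reproduces V0=12.7544.

(0,0): Delta=0.5124 Bond=-4.6671
(1,0): Delta=-1.0000 Bond=26.0000
(1,1): Delta=0.5836 Bond=-8.2715
V0=12.7544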